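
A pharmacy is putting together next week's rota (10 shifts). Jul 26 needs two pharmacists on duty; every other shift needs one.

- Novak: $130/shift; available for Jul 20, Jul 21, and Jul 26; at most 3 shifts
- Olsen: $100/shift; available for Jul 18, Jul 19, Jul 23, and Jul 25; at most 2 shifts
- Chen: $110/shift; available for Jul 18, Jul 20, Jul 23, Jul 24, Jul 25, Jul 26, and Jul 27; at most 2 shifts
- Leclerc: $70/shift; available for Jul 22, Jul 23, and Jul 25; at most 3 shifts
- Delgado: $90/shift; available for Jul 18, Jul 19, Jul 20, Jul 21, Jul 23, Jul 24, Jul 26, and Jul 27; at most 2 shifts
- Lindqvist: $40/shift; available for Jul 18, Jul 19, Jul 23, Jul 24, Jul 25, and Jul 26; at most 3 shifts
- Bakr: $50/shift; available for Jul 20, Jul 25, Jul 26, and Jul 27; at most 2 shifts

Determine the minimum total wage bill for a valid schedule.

Jul 22 can only be covered by Leclerc, so that assignment is forced.
Picking the cheapest available pharmacist for each shift independently would cost $550, but that ignores the shift limits.
An optimal schedule: Jul 18→Olsen, Jul 19→Lindqvist, Jul 20→Bakr, Jul 21→Delgado, Jul 22→Leclerc, Jul 23→Leclerc, Jul 24→Lindqvist, Jul 25→Leclerc, Jul 26→Lindqvist+Delgado, Jul 27→Bakr.
Total: 100 + 40 + 50 + 90 + 70 + 70 + 40 + 70 + 40 + 90 + 50 = $710.

$710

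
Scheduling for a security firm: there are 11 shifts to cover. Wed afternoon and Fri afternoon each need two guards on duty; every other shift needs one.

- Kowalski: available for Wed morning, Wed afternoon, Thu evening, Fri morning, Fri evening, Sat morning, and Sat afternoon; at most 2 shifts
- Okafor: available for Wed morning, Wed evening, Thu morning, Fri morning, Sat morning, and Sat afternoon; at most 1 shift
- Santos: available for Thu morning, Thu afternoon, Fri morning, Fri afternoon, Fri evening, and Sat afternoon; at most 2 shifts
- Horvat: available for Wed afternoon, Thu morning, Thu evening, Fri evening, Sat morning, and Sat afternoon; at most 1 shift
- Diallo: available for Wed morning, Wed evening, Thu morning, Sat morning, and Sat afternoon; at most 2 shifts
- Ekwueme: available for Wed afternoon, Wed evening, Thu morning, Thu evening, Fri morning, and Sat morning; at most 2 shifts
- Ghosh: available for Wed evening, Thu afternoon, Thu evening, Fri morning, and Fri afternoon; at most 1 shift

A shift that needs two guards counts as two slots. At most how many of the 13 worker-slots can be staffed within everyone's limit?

Total capacity across all guards is 2+1+2+1+2+2+1 = 11, and 13 slots are needed, so at most 11 can be filled.
An assignment achieving 11: Wed morning→Kowalski, Wed afternoon→Kowalski+Horvat, Wed evening→Okafor, Thu morning→Diallo, Thu afternoon→Santos, Thu evening→Ekwueme, Fri morning→Ekwueme, Fri afternoon→Santos+Ghosh, Sat morning→Diallo.
Loads: Kowalski 2/2, Okafor 1/1, Santos 2/2, Horvat 1/1, Diallo 2/2, Ekwueme 2/2, Ghosh 1/1.

11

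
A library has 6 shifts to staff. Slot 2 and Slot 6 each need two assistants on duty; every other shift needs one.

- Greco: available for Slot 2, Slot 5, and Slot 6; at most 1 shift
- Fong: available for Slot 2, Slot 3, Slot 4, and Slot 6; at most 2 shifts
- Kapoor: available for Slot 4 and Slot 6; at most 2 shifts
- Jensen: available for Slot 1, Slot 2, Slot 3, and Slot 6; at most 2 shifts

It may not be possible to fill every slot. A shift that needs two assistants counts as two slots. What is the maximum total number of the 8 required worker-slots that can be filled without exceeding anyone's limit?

7

Total capacity across all assistants is 1+2+2+2 = 7, and 8 slots are needed, so at most 7 can be filled.
An assignment achieving 7: Slot 1→Jensen, Slot 2→Fong+Jensen, Slot 3→Fong, Slot 4→Kapoor, Slot 5→Greco, Slot 6→Kapoor.
Loads: Greco 1/1, Fong 2/2, Kapoor 2/2, Jensen 2/2.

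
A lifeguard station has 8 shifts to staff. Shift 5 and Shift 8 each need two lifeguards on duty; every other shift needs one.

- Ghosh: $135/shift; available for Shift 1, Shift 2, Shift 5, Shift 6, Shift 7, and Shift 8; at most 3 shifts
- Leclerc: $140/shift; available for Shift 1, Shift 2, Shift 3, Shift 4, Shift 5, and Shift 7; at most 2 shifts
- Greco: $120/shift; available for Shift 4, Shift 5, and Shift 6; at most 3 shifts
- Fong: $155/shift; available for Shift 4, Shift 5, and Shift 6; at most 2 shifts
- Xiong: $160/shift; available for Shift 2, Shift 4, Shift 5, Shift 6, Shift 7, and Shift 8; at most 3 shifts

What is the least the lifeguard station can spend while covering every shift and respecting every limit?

Shift 3 can only be covered by Leclerc, so that assignment is forced.
Shift 8 can only be covered by Ghosh and Xiong, so that assignment is forced.
Picking the cheapest available lifeguard for each shift independently would cost $1335, but that ignores the shift limits.
An optimal schedule: Shift 1→Ghosh, Shift 2→Ghosh, Shift 3→Leclerc, Shift 4→Greco, Shift 5→Greco+Fong, Shift 6→Greco, Shift 7→Leclerc, Shift 8→Ghosh+Xiong.
Total: 135 + 135 + 140 + 120 + 120 + 155 + 120 + 140 + 135 + 160 = $1360.

$1360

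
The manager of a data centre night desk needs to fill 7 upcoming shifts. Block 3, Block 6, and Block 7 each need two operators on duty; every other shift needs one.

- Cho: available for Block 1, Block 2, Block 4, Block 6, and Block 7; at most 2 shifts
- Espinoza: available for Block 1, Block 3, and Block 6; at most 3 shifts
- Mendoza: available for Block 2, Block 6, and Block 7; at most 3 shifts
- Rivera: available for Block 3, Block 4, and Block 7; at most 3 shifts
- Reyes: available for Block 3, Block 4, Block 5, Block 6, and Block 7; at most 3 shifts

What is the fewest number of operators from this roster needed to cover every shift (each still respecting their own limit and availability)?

4

10 slots to fill and no one can take more than 3, so at least ⌈10/3⌉ = 4 operators are needed.
Cho, Espinoza, Mendoza, and Reyes alone can cover everything: Block 1→Cho, Block 2→Mendoza, Block 3→Espinoza+Reyes, Block 4→Cho, Block 5→Reyes, Block 6→Espinoza+Mendoza, Block 7→Mendoza+Reyes.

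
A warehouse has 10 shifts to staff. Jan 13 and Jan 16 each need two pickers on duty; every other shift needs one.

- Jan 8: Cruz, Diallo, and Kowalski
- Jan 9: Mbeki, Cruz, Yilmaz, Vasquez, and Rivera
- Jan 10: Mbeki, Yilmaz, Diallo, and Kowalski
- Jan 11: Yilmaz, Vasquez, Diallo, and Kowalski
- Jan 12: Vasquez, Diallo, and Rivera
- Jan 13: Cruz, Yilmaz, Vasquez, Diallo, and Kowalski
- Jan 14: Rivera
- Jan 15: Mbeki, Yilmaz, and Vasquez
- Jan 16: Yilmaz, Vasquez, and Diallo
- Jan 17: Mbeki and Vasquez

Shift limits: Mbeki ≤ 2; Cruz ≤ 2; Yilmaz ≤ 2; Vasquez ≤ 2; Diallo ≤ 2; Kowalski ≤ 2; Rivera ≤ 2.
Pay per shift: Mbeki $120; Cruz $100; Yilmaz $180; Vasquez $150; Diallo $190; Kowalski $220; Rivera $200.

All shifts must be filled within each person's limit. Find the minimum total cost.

$1880

Jan 14 can only be covered by Rivera, so that assignment is forced.
Picking the cheapest available picker for each shift independently would cost $1640, but that ignores the shift limits.
An optimal schedule: Jan 8→Cruz, Jan 9→Rivera, Jan 10→Yilmaz, Jan 11→Diallo, Jan 12→Vasquez, Jan 13→Cruz+Diallo, Jan 14→Rivera, Jan 15→Mbeki, Jan 16→Vasquez+Yilmaz, Jan 17→Mbeki.
Total: 100 + 200 + 180 + 190 + 150 + 100 + 190 + 200 + 120 + 150 + 180 + 120 = $1880.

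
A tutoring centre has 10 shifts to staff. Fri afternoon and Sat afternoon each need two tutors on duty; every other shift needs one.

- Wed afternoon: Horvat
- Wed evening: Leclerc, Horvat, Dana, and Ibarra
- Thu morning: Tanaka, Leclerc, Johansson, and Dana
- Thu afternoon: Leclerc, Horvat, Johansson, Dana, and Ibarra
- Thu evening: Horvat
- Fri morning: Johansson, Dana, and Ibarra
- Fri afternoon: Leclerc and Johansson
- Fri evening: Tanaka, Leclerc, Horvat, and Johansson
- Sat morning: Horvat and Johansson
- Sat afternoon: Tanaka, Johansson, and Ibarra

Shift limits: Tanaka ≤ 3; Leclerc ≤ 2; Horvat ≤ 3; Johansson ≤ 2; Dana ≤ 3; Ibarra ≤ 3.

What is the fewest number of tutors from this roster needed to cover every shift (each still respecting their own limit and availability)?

5

12 slots to fill and no one can take more than 3, so at least ⌈12/3⌉ = 4 tutors are needed.
No set of 4 tutors can cover every shift (each such set leaves at least one shift with no one available or exceeds a cap).
Tanaka, Leclerc, Horvat, Johansson, and Dana alone can cover everything: Wed afternoon→Horvat, Wed evening→Leclerc, Thu morning→Tanaka, Thu afternoon→Dana, Thu evening→Horvat, Fri morning→Dana, Fri afternoon→Leclerc+Johansson, Fri evening→Tanaka, Sat morning→Horvat, Sat afternoon→Tanaka+Johansson.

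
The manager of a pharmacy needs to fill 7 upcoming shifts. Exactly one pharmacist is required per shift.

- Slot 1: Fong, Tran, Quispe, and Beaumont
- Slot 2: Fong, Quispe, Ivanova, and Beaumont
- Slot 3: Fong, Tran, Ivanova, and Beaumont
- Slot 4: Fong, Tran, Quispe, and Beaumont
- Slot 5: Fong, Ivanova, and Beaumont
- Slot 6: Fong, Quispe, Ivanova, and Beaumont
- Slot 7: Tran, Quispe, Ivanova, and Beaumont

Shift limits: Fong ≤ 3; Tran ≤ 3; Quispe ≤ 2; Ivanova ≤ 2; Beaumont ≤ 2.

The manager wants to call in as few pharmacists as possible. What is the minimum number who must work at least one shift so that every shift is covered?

7 slots to fill and no one can take more than 3, so at least ⌈7/3⌉ = 3 pharmacists are needed.
Fong, Tran, and Quispe alone can cover everything: Slot 1→Tran, Slot 2→Fong, Slot 3→Fong, Slot 4→Tran, Slot 5→Fong, Slot 6→Quispe, Slot 7→Tran.

3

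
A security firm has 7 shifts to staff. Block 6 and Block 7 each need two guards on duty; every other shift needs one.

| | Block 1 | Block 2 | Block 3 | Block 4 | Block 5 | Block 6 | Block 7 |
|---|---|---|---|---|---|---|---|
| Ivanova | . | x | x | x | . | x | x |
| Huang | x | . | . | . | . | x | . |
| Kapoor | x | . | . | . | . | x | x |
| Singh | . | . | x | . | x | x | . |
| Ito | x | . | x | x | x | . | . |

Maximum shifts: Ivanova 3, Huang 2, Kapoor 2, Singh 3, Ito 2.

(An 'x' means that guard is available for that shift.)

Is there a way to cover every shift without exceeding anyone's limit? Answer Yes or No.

Block 2 can only be covered by Ivanova, so that assignment is forced.
Block 7 can only be covered by Ivanova and Kapoor, so that assignment is forced.
One valid schedule: Block 1→Huang, Block 2→Ivanova, Block 3→Singh, Block 4→Ivanova, Block 5→Singh, Block 6→Huang+Kapoor, Block 7→Ivanova+Kapoor.
Loads: Ivanova 3/3, Huang 2/2, Kapoor 2/2, Singh 2/3, Ito 0/2 — all within limits.

Yes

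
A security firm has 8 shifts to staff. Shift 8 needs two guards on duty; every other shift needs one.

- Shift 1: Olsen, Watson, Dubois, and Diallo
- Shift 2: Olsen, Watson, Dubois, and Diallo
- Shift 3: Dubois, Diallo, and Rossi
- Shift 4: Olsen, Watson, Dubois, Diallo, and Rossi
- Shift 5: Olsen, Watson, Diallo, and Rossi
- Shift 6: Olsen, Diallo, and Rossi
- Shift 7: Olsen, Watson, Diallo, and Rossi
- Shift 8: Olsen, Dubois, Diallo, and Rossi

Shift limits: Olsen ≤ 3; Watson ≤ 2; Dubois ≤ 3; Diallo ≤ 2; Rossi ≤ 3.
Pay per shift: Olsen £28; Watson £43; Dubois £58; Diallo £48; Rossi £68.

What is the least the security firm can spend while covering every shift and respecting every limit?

£382

Picking the cheapest available guard for each shift independently would cost £292, but that ignores the shift limits.
An optimal schedule: Shift 1→Olsen, Shift 2→Olsen, Shift 3→Diallo, Shift 4→Dubois, Shift 5→Watson, Shift 6→Olsen, Shift 7→Watson, Shift 8→Diallo+Dubois.
Total: 28 + 28 + 48 + 58 + 43 + 28 + 43 + 48 + 58 = £382.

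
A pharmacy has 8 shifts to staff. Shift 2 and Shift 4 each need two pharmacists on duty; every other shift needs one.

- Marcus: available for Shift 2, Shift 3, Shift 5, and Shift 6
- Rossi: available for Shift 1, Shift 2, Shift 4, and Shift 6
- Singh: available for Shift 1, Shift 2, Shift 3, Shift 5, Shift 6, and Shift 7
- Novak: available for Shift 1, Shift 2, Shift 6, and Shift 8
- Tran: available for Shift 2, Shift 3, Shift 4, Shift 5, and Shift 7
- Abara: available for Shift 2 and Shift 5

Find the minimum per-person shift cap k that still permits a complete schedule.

With 6 pharmacists and 10 worker-slots to fill, someone must work at least ⌈10/6⌉ = 2 shifts, so k ≥ 2.
k = 2 works: Shift 1→Rossi, Shift 2→Novak+Tran, Shift 3→Marcus, Shift 4→Rossi+Tran, Shift 5→Marcus, Shift 6→Singh, Shift 7→Singh, Shift 8→Novak.
Loads: Marcus 2, Rossi 2, Singh 2, Novak 2, Tran 2, Abara 0 — all ≤ 2.

2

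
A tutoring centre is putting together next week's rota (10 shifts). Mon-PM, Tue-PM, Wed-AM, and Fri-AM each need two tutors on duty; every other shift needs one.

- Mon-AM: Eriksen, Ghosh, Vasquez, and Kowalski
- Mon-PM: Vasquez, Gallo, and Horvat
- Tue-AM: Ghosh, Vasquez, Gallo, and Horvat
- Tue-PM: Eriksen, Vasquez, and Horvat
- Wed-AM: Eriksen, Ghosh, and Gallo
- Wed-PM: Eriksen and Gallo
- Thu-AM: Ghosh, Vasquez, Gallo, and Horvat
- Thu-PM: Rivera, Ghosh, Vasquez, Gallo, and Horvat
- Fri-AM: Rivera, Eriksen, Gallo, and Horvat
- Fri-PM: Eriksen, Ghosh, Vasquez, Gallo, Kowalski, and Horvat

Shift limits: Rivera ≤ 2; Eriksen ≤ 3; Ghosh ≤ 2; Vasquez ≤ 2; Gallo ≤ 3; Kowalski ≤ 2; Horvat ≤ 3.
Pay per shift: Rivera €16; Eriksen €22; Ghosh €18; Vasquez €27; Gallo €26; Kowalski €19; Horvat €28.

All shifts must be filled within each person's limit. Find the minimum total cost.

€304

Picking the cheapest available tutor for each shift independently would cost €290, but that ignores the shift limits.
An optimal schedule: Mon-AM→Kowalski, Mon-PM→Gallo+Vasquez, Tue-AM→Ghosh, Tue-PM→Eriksen+Vasquez, Wed-AM→Ghosh+Eriksen, Wed-PM→Eriksen, Thu-AM→Gallo, Thu-PM→Rivera, Fri-AM→Rivera+Gallo, Fri-PM→Kowalski.
Total: 19 + 26 + 27 + 18 + 22 + 27 + 18 + 22 + 22 + 26 + 16 + 16 + 26 + 19 = €304.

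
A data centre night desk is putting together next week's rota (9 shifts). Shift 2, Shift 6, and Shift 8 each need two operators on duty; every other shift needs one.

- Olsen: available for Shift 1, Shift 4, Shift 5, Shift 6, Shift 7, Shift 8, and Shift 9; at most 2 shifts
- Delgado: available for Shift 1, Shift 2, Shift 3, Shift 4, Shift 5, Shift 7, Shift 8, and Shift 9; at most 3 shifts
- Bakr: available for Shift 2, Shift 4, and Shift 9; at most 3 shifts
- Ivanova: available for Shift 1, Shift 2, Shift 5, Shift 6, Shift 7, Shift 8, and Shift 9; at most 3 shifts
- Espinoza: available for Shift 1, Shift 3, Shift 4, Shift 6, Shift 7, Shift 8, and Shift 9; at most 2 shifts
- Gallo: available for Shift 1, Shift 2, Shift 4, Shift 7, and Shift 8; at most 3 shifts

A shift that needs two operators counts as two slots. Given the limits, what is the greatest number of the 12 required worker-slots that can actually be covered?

12

Total capacity across all operators is 2+3+3+3+2+3 = 16, and 12 slots are needed, so at most 12 can be filled.
An assignment achieving 12: Shift 1→Delgado, Shift 2→Delgado+Bakr, Shift 3→Delgado, Shift 4→Bakr, Shift 5→Olsen, Shift 6→Olsen+Ivanova, Shift 7→Ivanova, Shift 8→Ivanova+Espinoza, Shift 9→Bakr.
Loads: Olsen 2/2, Delgado 3/3, Bakr 3/3, Ivanova 3/3, Espinoza 1/2, Gallo 0/3.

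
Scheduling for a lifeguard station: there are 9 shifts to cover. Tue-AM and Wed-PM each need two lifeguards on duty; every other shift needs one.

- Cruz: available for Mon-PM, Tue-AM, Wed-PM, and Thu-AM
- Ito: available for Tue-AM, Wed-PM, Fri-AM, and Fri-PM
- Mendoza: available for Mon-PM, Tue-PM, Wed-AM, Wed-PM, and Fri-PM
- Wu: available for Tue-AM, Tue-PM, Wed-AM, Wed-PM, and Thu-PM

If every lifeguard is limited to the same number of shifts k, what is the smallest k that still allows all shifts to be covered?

3

With 4 lifeguards and 11 worker-slots to fill, someone must work at least ⌈11/4⌉ = 3 shifts, so k ≥ 3.
k = 3 works: Mon-PM→Cruz, Tue-AM→Cruz+Ito, Tue-PM→Mendoza, Wed-AM→Mendoza, Wed-PM→Mendoza+Wu, Thu-AM→Cruz, Thu-PM→Wu, Fri-AM→Ito, Fri-PM→Ito.
Loads: Cruz 3, Ito 3, Mendoza 3, Wu 2 — all ≤ 3.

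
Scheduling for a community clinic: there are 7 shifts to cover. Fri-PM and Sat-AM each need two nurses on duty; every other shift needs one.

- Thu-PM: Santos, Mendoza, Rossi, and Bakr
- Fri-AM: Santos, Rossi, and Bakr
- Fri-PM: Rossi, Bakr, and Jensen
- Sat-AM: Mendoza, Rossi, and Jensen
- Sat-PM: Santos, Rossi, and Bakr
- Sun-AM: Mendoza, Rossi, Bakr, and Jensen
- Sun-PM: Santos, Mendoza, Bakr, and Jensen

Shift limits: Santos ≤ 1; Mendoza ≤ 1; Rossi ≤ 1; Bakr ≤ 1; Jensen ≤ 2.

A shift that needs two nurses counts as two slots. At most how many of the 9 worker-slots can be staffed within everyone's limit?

Total capacity across all nurses is 1+1+1+1+2 = 6, and 9 slots are needed, so at most 6 can be filled.
An assignment achieving 6: Fri-AM→Santos, Fri-PM→Rossi+Bakr, Sat-AM→Mendoza+Jensen, Sun-AM→Jensen.
Loads: Santos 1/1, Mendoza 1/1, Rossi 1/1, Bakr 1/1, Jensen 2/2.

6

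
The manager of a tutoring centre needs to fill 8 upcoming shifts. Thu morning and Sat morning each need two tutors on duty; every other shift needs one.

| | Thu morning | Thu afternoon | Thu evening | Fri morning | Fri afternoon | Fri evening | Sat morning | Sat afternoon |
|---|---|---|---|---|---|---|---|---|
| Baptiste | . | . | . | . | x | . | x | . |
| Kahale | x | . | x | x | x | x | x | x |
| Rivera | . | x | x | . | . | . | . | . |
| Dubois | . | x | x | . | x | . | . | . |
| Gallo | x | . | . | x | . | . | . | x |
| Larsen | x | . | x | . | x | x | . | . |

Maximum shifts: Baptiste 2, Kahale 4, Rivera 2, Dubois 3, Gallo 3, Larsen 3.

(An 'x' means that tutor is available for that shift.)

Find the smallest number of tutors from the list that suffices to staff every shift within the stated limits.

10 slots to fill and no one can take more than 4, so at least ⌈10/4⌉ = 3 tutors are needed.
Shifts {Thu morning, Thu afternoon, Sat morning} need 5 slots, but among the tutors available for them (Baptiste, Kahale, Rivera, Dubois, Gallo, and Larsen) any 3 together supply at most 4. So 3 tutors are not enough.
Baptiste, Kahale, Rivera, and Gallo alone can cover everything: Thu morning→Kahale+Gallo, Thu afternoon→Rivera, Thu evening→Kahale, Fri morning→Gallo, Fri afternoon→Baptiste, Fri evening→Kahale, Sat morning→Baptiste+Kahale, Sat afternoon→Gallo.

4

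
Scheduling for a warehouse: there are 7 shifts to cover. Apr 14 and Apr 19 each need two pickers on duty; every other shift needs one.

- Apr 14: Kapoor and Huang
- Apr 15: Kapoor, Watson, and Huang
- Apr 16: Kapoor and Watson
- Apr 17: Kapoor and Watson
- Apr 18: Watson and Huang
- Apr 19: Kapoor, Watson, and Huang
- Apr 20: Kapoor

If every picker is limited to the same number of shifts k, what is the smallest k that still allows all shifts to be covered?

With 3 pickers and 9 worker-slots to fill, someone must work at least ⌈9/3⌉ = 3 shifts, so k ≥ 3.
k = 3 works: Apr 14→Kapoor+Huang, Apr 15→Huang, Apr 16→Kapoor, Apr 17→Watson, Apr 18→Watson, Apr 19→Watson+Huang, Apr 20→Kapoor.
Loads: Kapoor 3, Watson 3, Huang 3 — all ≤ 3.

3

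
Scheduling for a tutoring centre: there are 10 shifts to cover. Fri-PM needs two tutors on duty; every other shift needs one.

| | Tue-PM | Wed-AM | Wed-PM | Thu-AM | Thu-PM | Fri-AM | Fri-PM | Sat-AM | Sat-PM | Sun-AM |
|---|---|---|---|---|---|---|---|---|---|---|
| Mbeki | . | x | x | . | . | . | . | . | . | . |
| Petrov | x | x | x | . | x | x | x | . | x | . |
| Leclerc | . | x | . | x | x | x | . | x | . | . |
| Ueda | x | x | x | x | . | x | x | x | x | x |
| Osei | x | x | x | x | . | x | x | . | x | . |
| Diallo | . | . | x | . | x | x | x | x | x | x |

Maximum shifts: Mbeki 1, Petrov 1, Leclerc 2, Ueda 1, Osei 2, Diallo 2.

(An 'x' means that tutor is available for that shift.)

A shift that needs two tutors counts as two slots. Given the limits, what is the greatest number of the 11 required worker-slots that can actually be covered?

Total capacity across all tutors is 1+1+2+1+2+2 = 9, and 11 slots are needed, so at most 9 can be filled.
An assignment achieving 9: Tue-PM→Petrov, Wed-AM→Mbeki, Thu-AM→Leclerc, Thu-PM→Leclerc, Fri-PM→Osei+Diallo, Sat-AM→Diallo, Sat-PM→Osei, Sun-AM→Ueda.
Loads: Mbeki 1/1, Petrov 1/1, Leclerc 2/2, Ueda 1/1, Osei 2/2, Diallo 2/2.

9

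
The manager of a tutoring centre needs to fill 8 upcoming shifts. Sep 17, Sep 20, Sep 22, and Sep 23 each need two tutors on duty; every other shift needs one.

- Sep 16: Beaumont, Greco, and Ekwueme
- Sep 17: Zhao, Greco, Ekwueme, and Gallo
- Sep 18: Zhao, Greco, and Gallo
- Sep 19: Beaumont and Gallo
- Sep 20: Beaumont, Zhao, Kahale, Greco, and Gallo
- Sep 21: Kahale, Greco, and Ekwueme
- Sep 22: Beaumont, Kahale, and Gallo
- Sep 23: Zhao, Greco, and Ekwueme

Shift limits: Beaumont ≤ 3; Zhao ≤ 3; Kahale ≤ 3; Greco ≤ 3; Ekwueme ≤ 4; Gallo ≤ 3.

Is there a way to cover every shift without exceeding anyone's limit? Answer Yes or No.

One valid schedule: Sep 16→Beaumont, Sep 17→Zhao+Greco, Sep 18→Zhao, Sep 19→Beaumont, Sep 20→Kahale+Greco, Sep 21→Kahale, Sep 22→Beaumont+Kahale, Sep 23→Zhao+Greco.
Loads: Beaumont 3/3, Zhao 3/3, Kahale 3/3, Greco 3/3, Ekwueme 0/4, Gallo 0/3 — all within limits.

Yes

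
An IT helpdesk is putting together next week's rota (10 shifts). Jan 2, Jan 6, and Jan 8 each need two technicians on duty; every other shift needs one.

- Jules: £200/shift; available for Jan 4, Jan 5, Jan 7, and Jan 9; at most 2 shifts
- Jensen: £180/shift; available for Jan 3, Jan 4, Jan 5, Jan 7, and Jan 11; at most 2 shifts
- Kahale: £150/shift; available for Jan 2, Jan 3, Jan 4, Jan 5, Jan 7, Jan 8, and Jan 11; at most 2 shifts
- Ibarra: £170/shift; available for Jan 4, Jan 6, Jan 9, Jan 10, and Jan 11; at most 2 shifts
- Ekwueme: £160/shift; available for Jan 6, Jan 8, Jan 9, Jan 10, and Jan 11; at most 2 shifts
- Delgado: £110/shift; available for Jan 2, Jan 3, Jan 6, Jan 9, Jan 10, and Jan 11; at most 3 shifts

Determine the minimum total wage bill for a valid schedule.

Jan 2 can only be covered by Kahale and Delgado, so that assignment is forced.
Jan 8 can only be covered by Kahale and Ekwueme, so that assignment is forced.
Picking the cheapest available technician for each shift independently would cost £1730, but that ignores the shift limits.
An optimal schedule: Jan 2→Kahale+Delgado, Jan 3→Jensen, Jan 4→Jensen, Jan 5→Jules, Jan 6→Ibarra+Ekwueme, Jan 7→Jules, Jan 8→Kahale+Ekwueme, Jan 9→Delgado, Jan 10→Ibarra, Jan 11→Delgado.
Total: 150 + 110 + 180 + 180 + 200 + 170 + 160 + 200 + 150 + 160 + 110 + 170 + 110 = £2050.

£2050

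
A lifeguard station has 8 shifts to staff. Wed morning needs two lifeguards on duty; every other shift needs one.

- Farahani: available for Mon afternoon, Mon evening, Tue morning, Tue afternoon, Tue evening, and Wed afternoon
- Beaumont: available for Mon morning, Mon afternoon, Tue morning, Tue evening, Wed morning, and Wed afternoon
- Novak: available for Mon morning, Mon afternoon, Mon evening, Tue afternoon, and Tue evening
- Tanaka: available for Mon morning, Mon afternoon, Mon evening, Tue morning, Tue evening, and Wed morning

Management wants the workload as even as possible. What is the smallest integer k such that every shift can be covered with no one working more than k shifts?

With 4 lifeguards and 9 worker-slots to fill, someone must work at least ⌈9/4⌉ = 3 shifts, so k ≥ 3.
k = 3 works: Mon morning→Beaumont, Mon afternoon→Novak, Mon evening→Farahani, Tue morning→Beaumont, Tue afternoon→Farahani, Tue evening→Novak, Wed morning→Beaumont+Tanaka, Wed afternoon→Farahani.
Loads: Farahani 3, Beaumont 3, Novak 2, Tanaka 1 — all ≤ 3.

3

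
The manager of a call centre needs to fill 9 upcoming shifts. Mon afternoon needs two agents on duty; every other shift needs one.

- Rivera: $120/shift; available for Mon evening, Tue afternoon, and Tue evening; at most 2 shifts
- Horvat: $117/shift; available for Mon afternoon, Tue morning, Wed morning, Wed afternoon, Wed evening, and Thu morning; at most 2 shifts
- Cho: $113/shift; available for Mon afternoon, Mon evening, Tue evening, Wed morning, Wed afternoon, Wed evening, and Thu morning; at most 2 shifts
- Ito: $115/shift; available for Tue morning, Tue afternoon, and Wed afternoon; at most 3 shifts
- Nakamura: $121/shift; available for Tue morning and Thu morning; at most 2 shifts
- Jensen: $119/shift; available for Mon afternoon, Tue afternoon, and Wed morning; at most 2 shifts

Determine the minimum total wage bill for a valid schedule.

$1163

Picking the cheapest available agent for each shift independently would cost $1138, but that ignores the shift limits.
An optimal schedule: Mon afternoon→Horvat+Jensen, Mon evening→Cho, Tue morning→Ito, Tue afternoon→Ito, Tue evening→Rivera, Wed morning→Jensen, Wed afternoon→Ito, Wed evening→Cho, Thu morning→Horvat.
Total: 117 + 119 + 113 + 115 + 115 + 120 + 119 + 115 + 113 + 117 = $1163.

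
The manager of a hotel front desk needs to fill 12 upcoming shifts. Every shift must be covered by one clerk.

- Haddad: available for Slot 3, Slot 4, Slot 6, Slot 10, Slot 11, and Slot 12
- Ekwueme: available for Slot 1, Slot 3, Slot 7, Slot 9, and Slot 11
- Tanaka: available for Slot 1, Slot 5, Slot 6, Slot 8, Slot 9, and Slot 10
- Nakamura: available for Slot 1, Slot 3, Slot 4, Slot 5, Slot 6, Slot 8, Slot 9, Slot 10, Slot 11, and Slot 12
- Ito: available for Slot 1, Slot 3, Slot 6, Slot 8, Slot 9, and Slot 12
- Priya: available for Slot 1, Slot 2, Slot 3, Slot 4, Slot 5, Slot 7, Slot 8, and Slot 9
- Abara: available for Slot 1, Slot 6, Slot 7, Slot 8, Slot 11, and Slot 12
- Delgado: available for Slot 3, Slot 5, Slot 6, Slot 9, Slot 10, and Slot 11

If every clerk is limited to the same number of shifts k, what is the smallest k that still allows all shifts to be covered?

2

With 8 clerks and 12 worker-slots to fill, someone must work at least ⌈12/8⌉ = 2 shifts, so k ≥ 2.
k = 2 works: Slot 1→Nakamura, Slot 2→Priya, Slot 3→Ito, Slot 4→Haddad, Slot 5→Tanaka, Slot 6→Ito, Slot 7→Ekwueme, Slot 8→Tanaka, Slot 9→Priya, Slot 10→Haddad, Slot 11→Ekwueme, Slot 12→Nakamura.
Loads: Haddad 2, Ekwueme 2, Tanaka 2, Nakamura 2, Ito 2, Priya 2, Abara 0, Delgado 0 — all ≤ 2.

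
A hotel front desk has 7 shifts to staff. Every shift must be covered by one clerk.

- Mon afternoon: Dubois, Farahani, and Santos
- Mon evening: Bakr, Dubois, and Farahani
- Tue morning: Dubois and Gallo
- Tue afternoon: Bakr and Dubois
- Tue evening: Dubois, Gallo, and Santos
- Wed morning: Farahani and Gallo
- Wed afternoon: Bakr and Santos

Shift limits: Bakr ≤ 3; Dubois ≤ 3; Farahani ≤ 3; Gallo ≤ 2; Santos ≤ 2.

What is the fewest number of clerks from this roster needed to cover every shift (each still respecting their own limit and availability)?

3

7 slots to fill and no one can take more than 3, so at least ⌈7/3⌉ = 3 clerks are needed.
Bakr, Dubois, and Farahani alone can cover everything: Mon afternoon→Dubois, Mon evening→Bakr, Tue morning→Dubois, Tue afternoon→Bakr, Tue evening→Dubois, Wed morning→Farahani, Wed afternoon→Bakr.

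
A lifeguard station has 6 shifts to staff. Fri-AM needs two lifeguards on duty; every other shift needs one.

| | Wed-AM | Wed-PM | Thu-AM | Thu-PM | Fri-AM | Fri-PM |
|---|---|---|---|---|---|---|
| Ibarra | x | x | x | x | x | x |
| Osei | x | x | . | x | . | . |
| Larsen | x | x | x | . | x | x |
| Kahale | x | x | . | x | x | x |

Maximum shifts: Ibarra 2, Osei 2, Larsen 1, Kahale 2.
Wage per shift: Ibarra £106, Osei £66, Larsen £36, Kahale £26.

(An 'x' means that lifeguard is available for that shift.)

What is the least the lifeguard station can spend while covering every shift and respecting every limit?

£432

Picking the cheapest available lifeguard for each shift independently would cost £202, but that ignores the shift limits.
An optimal schedule: Wed-AM→Osei, Wed-PM→Osei, Thu-AM→Ibarra, Thu-PM→Ibarra, Fri-AM→Larsen+Kahale, Fri-PM→Kahale.
Total: 66 + 66 + 106 + 106 + 36 + 26 + 26 = £432.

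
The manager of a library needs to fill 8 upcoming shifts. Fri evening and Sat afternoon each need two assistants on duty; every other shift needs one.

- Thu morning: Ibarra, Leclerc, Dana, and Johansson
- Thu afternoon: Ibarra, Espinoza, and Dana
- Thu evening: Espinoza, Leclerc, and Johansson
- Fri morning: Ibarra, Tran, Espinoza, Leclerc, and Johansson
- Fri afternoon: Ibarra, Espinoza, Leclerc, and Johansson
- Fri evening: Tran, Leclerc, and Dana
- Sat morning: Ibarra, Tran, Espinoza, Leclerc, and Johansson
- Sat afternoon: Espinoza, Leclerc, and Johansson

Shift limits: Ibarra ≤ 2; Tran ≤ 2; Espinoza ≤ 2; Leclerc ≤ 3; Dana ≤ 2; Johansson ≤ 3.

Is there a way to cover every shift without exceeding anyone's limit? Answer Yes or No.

Yes

One valid schedule: Thu morning→Ibarra, Thu afternoon→Ibarra, Thu evening→Espinoza, Fri morning→Tran, Fri afternoon→Leclerc, Fri evening→Tran+Leclerc, Sat morning→Johansson, Sat afternoon→Espinoza+Leclerc.
Loads: Ibarra 2/2, Tran 2/2, Espinoza 2/2, Leclerc 3/3, Dana 0/2, Johansson 1/3 — all within limits.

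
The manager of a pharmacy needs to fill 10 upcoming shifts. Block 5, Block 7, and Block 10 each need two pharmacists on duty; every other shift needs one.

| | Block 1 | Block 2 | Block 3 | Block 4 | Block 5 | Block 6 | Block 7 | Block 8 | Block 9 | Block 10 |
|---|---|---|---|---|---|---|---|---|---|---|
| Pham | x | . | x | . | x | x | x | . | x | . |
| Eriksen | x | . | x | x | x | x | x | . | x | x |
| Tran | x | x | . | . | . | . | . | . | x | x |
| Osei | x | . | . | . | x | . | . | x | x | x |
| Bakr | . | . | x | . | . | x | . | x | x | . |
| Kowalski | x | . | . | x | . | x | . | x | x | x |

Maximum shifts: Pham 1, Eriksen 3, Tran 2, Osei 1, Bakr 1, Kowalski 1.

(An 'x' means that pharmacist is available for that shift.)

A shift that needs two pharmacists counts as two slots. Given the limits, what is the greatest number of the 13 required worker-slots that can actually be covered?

Total capacity across all pharmacists is 1+3+2+1+1+1 = 9, and 13 slots are needed, so at most 9 can be filled.
An assignment achieving 9: Block 2→Tran, Block 3→Eriksen, Block 4→Eriksen, Block 5→Osei, Block 6→Kowalski, Block 7→Pham+Eriksen, Block 8→Bakr, Block 10→Tran.
Loads: Pham 1/1, Eriksen 3/3, Tran 2/2, Osei 1/1, Bakr 1/1, Kowalski 1/1.

9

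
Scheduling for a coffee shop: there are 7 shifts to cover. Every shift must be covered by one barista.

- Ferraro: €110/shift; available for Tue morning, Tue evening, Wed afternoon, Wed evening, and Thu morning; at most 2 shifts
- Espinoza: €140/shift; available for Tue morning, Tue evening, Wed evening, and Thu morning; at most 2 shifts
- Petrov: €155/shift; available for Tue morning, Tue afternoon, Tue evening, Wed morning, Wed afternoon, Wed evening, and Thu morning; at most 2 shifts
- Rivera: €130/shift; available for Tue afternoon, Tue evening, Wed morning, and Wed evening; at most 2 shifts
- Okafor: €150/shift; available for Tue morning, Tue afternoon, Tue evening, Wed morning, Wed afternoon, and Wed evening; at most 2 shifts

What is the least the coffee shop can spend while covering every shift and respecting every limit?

€910

Picking the cheapest available barista for each shift independently would cost €810, but that ignores the shift limits.
An optimal schedule: Tue morning→Espinoza, Tue afternoon→Rivera, Tue evening→Espinoza, Wed morning→Rivera, Wed afternoon→Ferraro, Wed evening→Okafor, Thu morning→Ferraro.
Total: 140 + 130 + 140 + 130 + 110 + 150 + 110 = €910.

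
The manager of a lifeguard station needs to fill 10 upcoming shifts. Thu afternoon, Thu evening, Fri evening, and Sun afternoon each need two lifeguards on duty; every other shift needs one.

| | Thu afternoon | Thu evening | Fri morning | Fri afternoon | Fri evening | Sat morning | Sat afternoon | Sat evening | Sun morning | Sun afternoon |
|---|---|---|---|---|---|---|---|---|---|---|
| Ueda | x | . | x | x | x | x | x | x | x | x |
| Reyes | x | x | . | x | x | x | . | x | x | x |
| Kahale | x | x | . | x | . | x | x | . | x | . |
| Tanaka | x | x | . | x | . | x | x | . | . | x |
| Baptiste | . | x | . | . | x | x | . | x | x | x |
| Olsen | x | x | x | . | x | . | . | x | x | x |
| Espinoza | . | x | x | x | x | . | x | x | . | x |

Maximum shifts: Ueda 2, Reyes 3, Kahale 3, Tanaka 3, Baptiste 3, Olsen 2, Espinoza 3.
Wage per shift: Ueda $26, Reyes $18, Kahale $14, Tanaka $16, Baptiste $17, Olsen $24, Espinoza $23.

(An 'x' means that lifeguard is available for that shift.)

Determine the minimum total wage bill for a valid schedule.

Picking the cheapest available lifeguard for each shift independently would cost $224, but that ignores the shift limits.
An optimal schedule: Thu afternoon→Tanaka+Reyes, Thu evening→Tanaka+Reyes, Fri morning→Espinoza, Fri afternoon→Kahale, Fri evening→Baptiste+Reyes, Sat morning→Kahale, Sat afternoon→Kahale, Sat evening→Baptiste, Sun morning→Baptiste, Sun afternoon→Tanaka+Espinoza.
Total: 16 + 18 + 16 + 18 + 23 + 14 + 17 + 18 + 14 + 14 + 17 + 17 + 16 + 23 = $241.

$241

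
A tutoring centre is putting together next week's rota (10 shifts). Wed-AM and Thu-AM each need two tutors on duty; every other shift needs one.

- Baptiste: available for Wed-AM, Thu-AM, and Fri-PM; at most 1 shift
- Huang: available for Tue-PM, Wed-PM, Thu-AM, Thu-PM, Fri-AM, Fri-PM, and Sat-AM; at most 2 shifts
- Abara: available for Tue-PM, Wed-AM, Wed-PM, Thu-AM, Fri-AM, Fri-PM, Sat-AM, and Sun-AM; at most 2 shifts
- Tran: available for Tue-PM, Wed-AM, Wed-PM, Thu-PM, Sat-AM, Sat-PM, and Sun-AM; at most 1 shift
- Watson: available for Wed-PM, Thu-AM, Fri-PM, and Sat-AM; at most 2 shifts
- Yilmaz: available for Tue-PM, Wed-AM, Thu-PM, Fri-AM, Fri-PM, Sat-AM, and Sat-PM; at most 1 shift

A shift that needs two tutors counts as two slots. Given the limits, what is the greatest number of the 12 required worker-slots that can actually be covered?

9

Total capacity across all tutors is 1+2+2+1+2+1 = 9, and 12 slots are needed, so at most 9 can be filled.
An assignment achieving 9: Tue-PM→Abara, Wed-AM→Baptiste+Yilmaz, Wed-PM→Watson, Thu-AM→Watson, Thu-PM→Huang, Fri-AM→Huang, Sat-PM→Tran, Sun-AM→Abara.
Loads: Baptiste 1/1, Huang 2/2, Abara 2/2, Tran 1/1, Watson 2/2, Yilmaz 1/1.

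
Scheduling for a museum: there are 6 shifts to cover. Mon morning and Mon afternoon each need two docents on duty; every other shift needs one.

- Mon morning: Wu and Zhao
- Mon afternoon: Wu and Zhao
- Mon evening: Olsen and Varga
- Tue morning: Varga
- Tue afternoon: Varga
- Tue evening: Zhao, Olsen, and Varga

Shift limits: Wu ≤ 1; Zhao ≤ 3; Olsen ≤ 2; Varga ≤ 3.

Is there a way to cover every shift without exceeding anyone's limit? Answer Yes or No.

Total capacity is 9 and 8 slots are needed, so capacity alone doesn't rule it out.
Shifts {Mon morning, Mon afternoon} need 4 worker-slots in total, but the docents available for any of those shifts (Wu and Zhao) can supply at most 3 among them. So no valid schedule exists.

No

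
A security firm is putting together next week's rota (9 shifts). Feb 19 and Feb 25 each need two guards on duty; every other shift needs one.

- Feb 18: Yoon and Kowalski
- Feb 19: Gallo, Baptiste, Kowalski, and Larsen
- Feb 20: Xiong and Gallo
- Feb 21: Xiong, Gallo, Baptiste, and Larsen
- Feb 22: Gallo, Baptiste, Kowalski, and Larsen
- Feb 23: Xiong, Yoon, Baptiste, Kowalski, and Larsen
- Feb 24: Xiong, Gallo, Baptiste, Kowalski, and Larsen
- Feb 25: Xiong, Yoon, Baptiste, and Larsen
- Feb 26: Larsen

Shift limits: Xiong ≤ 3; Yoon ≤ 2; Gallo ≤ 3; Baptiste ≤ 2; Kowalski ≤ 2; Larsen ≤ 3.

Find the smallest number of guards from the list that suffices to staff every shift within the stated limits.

11 slots to fill and no one can take more than 3, so at least ⌈11/3⌉ = 4 guards are needed.
Xiong, Yoon, Gallo, and Larsen alone can cover everything: Feb 18→Yoon, Feb 19→Gallo+Larsen, Feb 20→Xiong, Feb 21→Xiong, Feb 22→Gallo, Feb 23→Xiong, Feb 24→Gallo, Feb 25→Yoon+Larsen, Feb 26→Larsen.

4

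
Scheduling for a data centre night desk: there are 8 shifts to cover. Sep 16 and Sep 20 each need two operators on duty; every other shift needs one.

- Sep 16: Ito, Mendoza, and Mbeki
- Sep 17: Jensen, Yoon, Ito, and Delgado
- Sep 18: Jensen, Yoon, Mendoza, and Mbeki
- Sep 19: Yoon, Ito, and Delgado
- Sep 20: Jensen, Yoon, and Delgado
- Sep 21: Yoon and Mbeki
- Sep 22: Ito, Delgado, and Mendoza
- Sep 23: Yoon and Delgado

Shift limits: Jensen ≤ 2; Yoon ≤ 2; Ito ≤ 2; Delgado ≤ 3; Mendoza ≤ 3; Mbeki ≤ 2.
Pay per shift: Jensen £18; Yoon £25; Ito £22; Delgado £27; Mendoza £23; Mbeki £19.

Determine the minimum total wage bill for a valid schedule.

£214

Picking the cheapest available operator for each shift independently would cost £208, but that ignores the shift limits.
An optimal schedule: Sep 16→Mbeki+Ito, Sep 17→Jensen, Sep 18→Mendoza, Sep 19→Ito, Sep 20→Jensen+Yoon, Sep 21→Mbeki, Sep 22→Mendoza, Sep 23→Yoon.
Total: 19 + 22 + 18 + 23 + 22 + 18 + 25 + 19 + 23 + 25 = £214.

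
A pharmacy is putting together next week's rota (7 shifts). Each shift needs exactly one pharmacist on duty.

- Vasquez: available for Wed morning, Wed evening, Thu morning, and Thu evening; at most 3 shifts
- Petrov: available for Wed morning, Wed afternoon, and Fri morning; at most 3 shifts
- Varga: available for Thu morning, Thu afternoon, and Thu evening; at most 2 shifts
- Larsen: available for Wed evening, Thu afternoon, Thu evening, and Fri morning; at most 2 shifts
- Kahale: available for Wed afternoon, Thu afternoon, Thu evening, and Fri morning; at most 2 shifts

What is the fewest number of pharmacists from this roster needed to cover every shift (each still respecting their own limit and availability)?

7 slots to fill and no one can take more than 3, so at least ⌈7/3⌉ = 3 pharmacists are needed.
Vasquez, Petrov, and Varga alone can cover everything: Wed morning→Vasquez, Wed afternoon→Petrov, Wed evening→Vasquez, Thu morning→Vasquez, Thu afternoon→Varga, Thu evening→Varga, Fri morning→Petrov.

3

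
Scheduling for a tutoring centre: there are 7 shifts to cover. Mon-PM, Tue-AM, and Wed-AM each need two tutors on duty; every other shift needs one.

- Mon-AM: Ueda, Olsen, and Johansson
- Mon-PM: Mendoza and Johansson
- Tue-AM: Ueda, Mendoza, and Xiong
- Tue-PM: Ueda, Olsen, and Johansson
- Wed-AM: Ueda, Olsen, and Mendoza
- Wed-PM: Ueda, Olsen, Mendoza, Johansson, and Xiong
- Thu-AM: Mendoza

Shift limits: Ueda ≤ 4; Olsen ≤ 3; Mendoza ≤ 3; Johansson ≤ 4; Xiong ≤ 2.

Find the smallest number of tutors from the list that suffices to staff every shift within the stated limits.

10 slots to fill and no one can take more than 4, so at least ⌈10/4⌉ = 3 tutors are needed.
Shifts {Mon-PM, Tue-AM, Wed-AM, Thu-AM} need 7 slots, but among the tutors available for them (Ueda, Olsen, Mendoza, Johansson, and Xiong) any 3 together supply at most 6. So 3 tutors are not enough.
Ueda, Olsen, Mendoza, and Johansson alone can cover everything: Mon-AM→Ueda, Mon-PM→Mendoza+Johansson, Tue-AM→Ueda+Mendoza, Tue-PM→Ueda, Wed-AM→Ueda+Olsen, Wed-PM→Olsen, Thu-AM→Mendoza.

4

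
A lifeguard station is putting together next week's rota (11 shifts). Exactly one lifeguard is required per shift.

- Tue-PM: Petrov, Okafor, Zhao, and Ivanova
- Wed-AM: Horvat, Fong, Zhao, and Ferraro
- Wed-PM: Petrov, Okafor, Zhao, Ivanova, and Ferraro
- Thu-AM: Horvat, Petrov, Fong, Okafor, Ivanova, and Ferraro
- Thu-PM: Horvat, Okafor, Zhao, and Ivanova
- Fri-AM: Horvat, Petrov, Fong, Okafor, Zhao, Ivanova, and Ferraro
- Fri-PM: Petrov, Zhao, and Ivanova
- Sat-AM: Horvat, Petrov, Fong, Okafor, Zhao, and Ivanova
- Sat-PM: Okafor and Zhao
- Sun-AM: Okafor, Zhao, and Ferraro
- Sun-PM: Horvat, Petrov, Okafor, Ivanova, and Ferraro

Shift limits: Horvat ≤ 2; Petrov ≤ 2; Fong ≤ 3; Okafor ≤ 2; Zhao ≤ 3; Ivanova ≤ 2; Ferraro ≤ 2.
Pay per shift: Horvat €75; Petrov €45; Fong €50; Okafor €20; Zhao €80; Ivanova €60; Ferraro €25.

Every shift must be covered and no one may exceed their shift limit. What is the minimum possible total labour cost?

Picking the cheapest available lifeguard for each shift independently would cost €250, but that ignores the shift limits.
An optimal schedule: Tue-PM→Petrov, Wed-AM→Ferraro, Wed-PM→Ferraro, Thu-AM→Fong, Thu-PM→Ivanova, Fri-AM→Fong, Fri-PM→Petrov, Sat-AM→Fong, Sat-PM→Okafor, Sun-AM→Okafor, Sun-PM→Ivanova.
Total: 45 + 25 + 25 + 50 + 60 + 50 + 45 + 50 + 20 + 20 + 60 = €450.

€450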